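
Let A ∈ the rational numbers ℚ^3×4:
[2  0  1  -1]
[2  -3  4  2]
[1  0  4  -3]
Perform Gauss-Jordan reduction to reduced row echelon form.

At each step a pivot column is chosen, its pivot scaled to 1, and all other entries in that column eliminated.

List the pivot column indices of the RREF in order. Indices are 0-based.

pivot(0,0)=2: scale R0 → (1, 0, 1/2, -1/2)
  clear (1,0): R1 −= (2)R0 → (0, -3, 3, 3)
  clear (2,0): R2 −= (1)R0 → (0, 0, 7/2, -5/2)
pivot(1,1)=-3: scale R1 → (0, 1, -1, -1)
pivot(2,2)=7/2: scale R2 → (0, 0, 1, -5/7)
  clear (0,2): R0 −= (1/2)R2 → (1, 0, 0, -1/7)
  clear (1,2): R1 −= (-1)R2 → (0, 1, 0, -12/7)

pivot columns: 0, 1, 2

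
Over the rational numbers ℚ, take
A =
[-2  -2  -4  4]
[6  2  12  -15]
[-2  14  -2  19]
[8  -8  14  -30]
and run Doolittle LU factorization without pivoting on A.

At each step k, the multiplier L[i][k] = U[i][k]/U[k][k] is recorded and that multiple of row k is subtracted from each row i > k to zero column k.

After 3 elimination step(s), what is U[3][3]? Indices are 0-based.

U[3][3] = 1

Step 1: pivot at (0,0) is -2.
  row1 ← row1 − (-3)·row0  ⇒  L[1][0]=-3, U row1=(0, -4, 0, -3)
  row2 ← row2 − (1)·row0  ⇒  L[2][0]=1, U row2=(0, 16, 2, 15)
  row3 ← row3 − (-4)·row0  ⇒  L[3][0]=-4, U row3=(0, -16, -2, -14)
Step 2: pivot at (1,1) is -4.
  row2 ← row2 − (-4)·row1  ⇒  L[2][1]=-4, U row2=(0, 0, 2, 3)
  row3 ← row3 − (4)·row1  ⇒  L[3][1]=4, U row3=(0, 0, -2, -2)
Step 3: pivot at (2,2) is 2.
  row3 ← row3 − (-1)·row2  ⇒  L[3][2]=-1, U row3=(0, 0, 0, 1)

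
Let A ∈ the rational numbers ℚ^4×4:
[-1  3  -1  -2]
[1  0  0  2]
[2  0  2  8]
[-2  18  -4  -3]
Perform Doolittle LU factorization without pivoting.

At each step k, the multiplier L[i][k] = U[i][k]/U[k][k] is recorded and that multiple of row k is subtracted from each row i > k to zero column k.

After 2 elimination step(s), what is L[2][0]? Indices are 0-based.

L[2][0] = -2

k=0: U[0][0]=-1
  eliminate (1,0): mult=-1, new row 1: (0, 3, -1, 0); set L[1][0]=-1
  eliminate (2,0): mult=-2, new row 2: (0, 6, 0, 4); set L[2][0]=-2
  eliminate (3,0): mult=2, new row 3: (0, 12, -2, 1); set L[3][0]=2
k=1: U[1][1]=3
  eliminate (2,1): mult=2, new row 2: (0, 0, 2, 4); set L[2][1]=2
  eliminate (3,1): mult=4, new row 3: (0, 0, 2, 1); set L[3][1]=4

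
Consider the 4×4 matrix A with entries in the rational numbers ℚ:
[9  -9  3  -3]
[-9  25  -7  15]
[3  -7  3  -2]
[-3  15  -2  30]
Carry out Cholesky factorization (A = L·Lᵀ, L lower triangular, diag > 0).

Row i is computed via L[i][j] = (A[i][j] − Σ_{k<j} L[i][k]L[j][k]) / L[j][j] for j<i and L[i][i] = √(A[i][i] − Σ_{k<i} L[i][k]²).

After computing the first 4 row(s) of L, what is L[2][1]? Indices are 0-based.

L[2][1] = -1

Step 1: L[0][0] = √(9) = 3.
  L[1][0] = (-9) / L[0][0] = -3.
Step 2: L[1][1] = √(16) = 4.
  L[2][0] = (3) / L[0][0] = 1.
  L[2][1] = (-4) / L[1][1] = -1.
Step 3: L[2][2] = √(1) = 1.
  L[3][0] = (-3) / L[0][0] = -1.
  L[3][1] = (12) / L[1][1] = 3.
  L[3][2] = (2) / L[2][2] = 2.
Step 4: L[3][3] = √(16) = 4.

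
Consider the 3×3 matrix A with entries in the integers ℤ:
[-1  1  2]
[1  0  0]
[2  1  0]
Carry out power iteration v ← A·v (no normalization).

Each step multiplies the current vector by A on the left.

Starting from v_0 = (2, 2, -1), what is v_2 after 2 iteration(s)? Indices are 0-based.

v_2 = (16, -2, -2)

v_0 = (2, 2, -1).
v_1 = A·v_0 = (-2, 2, 6).
v_2 = A·v_1 = (16, -2, -2).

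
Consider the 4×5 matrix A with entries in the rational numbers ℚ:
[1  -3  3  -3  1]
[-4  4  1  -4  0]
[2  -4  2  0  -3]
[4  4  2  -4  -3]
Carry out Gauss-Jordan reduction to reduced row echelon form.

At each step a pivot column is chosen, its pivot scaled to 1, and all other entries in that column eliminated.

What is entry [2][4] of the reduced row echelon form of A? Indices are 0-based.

[1] R0 /= 1  ⇒  (1, -3, 3, -3, 1)
     R1 -= -4·R0  ⇒  (0, -8, 13, -16, 4)
     R2 -= 2·R0  ⇒  (0, 2, -4, 6, -5)
     R3 -= 4·R0  ⇒  (0, 16, -10, 8, -7)
[2] R1 /= -8  ⇒  (0, 1, -13/8, 2, -1/2)
     R0 -= -3·R1  ⇒  (1, 0, -15/8, 3, -1/2)
     R2 -= 2·R1  ⇒  (0, 0, -3/4, 2, -4)
     R3 -= 16·R1  ⇒  (0, 0, 16, -24, 1)
[3] R2 /= -3/4  ⇒  (0, 0, 1, -8/3, 16/3)
     R0 -= -15/8·R2  ⇒  (1, 0, 0, -2, 19/2)
     R1 -= -13/8·R2  ⇒  (0, 1, 0, -7/3, 49/6)
     R3 -= 16·R2  ⇒  (0, 0, 0, 56/3, -253/3)
[4] R3 /= 56/3  ⇒  (0, 0, 0, 1, -253/56)
     R0 -= -2·R3  ⇒  (1, 0, 0, 0, 13/28)
     R1 -= -7/3·R3  ⇒  (0, 1, 0, 0, -19/8)
     R2 -= -8/3·R3  ⇒  (0, 0, 1, 0, -47/7)

M[2][4] = -47/7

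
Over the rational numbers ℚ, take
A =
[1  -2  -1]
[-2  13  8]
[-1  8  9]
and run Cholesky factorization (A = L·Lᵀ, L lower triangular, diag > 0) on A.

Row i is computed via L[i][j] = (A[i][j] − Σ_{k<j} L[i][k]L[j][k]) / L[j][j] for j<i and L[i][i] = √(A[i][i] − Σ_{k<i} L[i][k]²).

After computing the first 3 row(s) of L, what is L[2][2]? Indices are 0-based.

L[2][2] = 2

Step 1: L[0][0] = √(1) = 1.
  L[1][0] = (-2) / L[0][0] = -2.
Step 2: L[1][1] = √(9) = 3.
  L[2][0] = (-1) / L[0][0] = -1.
  L[2][1] = (6) / L[1][1] = 2.
Step 3: L[2][2] = √(4) = 2.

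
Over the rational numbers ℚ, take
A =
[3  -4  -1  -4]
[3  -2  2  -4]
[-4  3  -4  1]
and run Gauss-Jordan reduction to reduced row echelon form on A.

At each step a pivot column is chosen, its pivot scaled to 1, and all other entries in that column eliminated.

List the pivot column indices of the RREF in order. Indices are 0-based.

[1] R0 /= 3  ⇒  (1, -4/3, -1/3, -4/3)
     R1 -= 3·R0  ⇒  (0, 2, 3, 0)
     R2 -= -4·R0  ⇒  (0, -7/3, -16/3, -13/3)
[2] R1 /= 2  ⇒  (0, 1, 3/2, 0)
     R0 -= -4/3·R1  ⇒  (1, 0, 5/3, -4/3)
     R2 -= -7/3·R1  ⇒  (0, 0, -11/6, -13/3)
[3] R2 /= -11/6  ⇒  (0, 0, 1, 26/11)
     R0 -= 5/3·R2  ⇒  (1, 0, 0, -58/11)
     R1 -= 3/2·R2  ⇒  (0, 1, 0, -39/11)

pivot columns: 0, 1, 2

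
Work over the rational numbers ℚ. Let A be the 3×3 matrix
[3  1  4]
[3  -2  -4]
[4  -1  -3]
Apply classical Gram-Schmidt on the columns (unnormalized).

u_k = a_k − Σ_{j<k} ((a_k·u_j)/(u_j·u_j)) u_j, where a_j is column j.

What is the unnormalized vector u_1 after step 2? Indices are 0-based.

u_1 = (55/34, -47/34, -3/17)

Step 1: u_0 = a_0 = (3, 3, 4).
Step 2: u_1 = a_1 − (-7/34)·u_0 = (55/34, -47/34, -3/17).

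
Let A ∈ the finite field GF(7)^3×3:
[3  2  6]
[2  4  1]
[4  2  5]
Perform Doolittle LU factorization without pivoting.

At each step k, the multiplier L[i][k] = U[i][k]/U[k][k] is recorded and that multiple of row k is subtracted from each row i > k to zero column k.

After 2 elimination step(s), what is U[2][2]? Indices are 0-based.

k=0: U[0][0]=3
  eliminate (1,0): mult=3, new row 1: (0, 5, 4); set L[1][0]=3
  eliminate (2,0): mult=6, new row 2: (0, 4, 4); set L[2][0]=6
k=1: U[1][1]=5
  eliminate (2,1): mult=5, new row 2: (0, 0, 5); set L[2][1]=5

U[2][2] = 5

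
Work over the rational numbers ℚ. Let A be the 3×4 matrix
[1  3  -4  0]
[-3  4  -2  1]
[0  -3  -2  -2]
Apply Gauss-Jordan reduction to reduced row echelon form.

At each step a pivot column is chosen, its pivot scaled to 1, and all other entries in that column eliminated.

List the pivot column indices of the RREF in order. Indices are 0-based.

[1] R0 /= 1  ⇒  (1, 3, -4, 0)
     R1 -= -3·R0  ⇒  (0, 13, -14, 1)
[2] R1 /= 13  ⇒  (0, 1, -14/13, 1/13)
     R0 -= 3·R1  ⇒  (1, 0, -10/13, -3/13)
     R2 -= -3·R1  ⇒  (0, 0, -68/13, -23/13)
[3] R2 /= -68/13  ⇒  (0, 0, 1, 23/68)
     R0 -= -10/13·R2  ⇒  (1, 0, 0, 1/34)
     R1 -= -14/13·R2  ⇒  (0, 1, 0, 15/34)

pivot columns: 0, 1, 2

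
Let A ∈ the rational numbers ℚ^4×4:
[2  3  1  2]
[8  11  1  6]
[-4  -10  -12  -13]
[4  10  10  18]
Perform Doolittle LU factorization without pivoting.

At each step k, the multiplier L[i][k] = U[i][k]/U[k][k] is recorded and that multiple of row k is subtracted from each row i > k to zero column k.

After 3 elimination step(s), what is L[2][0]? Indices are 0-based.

[col 0] pivot 2
  R1 -= 4*R0 → (0, -1, -3, -2)  (L[1][0] := 4)
  R2 -= -2*R0 → (0, -4, -10, -9)  (L[2][0] := -2)
  R3 -= 2*R0 → (0, 4, 8, 14)  (L[3][0] := 2)
[col 1] pivot -1
  R2 -= 4*R1 → (0, 0, 2, -1)  (L[2][1] := 4)
  R3 -= -4*R1 → (0, 0, -4, 6)  (L[3][1] := -4)
[col 2] pivot 2
  R3 -= -2*R2 → (0, 0, 0, 4)  (L[3][2] := -2)

L[2][0] = -2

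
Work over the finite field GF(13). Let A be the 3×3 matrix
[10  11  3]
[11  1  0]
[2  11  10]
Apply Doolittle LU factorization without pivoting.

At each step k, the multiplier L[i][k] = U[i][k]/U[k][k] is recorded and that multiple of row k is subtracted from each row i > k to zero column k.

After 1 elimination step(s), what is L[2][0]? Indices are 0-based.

L[2][0] = 8

[col 0] pivot 10
  R1 -= 5*R0 → (0, 11, 11)  (L[1][0] := 5)
  R2 -= 8*R0 → (0, 1, 12)  (L[2][0] := 8)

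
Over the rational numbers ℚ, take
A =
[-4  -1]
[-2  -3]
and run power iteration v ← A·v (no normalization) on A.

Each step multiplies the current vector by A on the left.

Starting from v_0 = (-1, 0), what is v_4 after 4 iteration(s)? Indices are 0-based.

v_4 = (-422, -406)

v_0 = (-1, 0).
v_1 = A·v_0 = (4, 2).
v_2 = A·v_1 = (-18, -14).
v_3 = A·v_2 = (86, 78).
v_4 = A·v_3 = (-422, -406).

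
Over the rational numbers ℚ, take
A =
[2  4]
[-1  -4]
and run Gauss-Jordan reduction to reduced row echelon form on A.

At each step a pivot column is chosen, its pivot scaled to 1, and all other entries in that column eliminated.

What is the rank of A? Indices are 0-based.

pivot(0,0)=2: scale R0 → (1, 2)
  clear (1,0): R1 −= (-1)R0 → (0, -2)
pivot(1,1)=-2: scale R1 → (0, 1)
  clear (0,1): R0 −= (2)R1 → (1, 0)

rank = 2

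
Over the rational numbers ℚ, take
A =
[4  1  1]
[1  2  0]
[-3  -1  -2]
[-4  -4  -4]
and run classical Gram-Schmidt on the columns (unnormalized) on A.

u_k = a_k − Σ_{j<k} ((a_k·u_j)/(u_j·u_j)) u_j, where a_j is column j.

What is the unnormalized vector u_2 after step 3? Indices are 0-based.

u_2 = (-237/299, -393/299, -159/299, -216/299)

Step 1: u_0 = a_0 = (4, 1, -3, -4).
Step 2: u_1 = a_1 − (25/42)·u_0 = (-29/21, 59/42, 11/14, -34/21).
Step 3: u_2 = a_2 − (13/21)·u_0 − (148/299)·u_1 = (-237/299, -393/299, -159/299, -216/299).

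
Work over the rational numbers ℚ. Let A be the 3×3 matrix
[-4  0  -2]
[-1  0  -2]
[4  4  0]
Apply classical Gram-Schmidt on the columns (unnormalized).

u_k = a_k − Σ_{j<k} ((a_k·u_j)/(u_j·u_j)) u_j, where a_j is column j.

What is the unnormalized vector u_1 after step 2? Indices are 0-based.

u_1 = (64/33, 16/33, 68/33)

Step 1: u_0 = a_0 = (-4, -1, 4).
Step 2: u_1 = a_1 − (16/33)·u_0 = (64/33, 16/33, 68/33).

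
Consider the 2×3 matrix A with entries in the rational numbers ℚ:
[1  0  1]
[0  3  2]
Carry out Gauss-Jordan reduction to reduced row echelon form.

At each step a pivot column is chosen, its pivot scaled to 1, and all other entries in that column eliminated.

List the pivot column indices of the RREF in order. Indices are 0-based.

pivot columns: 0, 1

step 1: normalize row 0 (÷1) = (1, 0, 1)
step 2: normalize row 1 (÷3) = (0, 1, 2/3)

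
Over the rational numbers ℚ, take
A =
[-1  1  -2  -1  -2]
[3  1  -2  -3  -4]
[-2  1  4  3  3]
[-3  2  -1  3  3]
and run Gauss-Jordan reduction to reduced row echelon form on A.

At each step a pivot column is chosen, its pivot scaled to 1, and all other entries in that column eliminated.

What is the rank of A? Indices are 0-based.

step 1: normalize row 0 (÷-1) = (1, -1, 2, 1, 2)
  row 1: subtract 3×row0 = (0, 4, -8, -6, -10)
  row 2: subtract -2×row0 = (0, -1, 8, 5, 7)
  row 3: subtract -3×row0 = (0, -1, 5, 6, 9)
step 2: normalize row 1 (÷4) = (0, 1, -2, -3/2, -5/2)
  row 0: subtract -1×row1 = (1, 0, 0, -1/2, -1/2)
  row 2: subtract -1×row1 = (0, 0, 6, 7/2, 9/2)
  row 3: subtract -1×row1 = (0, 0, 3, 9/2, 13/2)
step 3: normalize row 2 (÷6) = (0, 0, 1, 7/12, 3/4)
  row 1: subtract -2×row2 = (0, 1, 0, -1/3, -1)
  row 3: subtract 3×row2 = (0, 0, 0, 11/4, 17/4)
step 4: normalize row 3 (÷11/4) = (0, 0, 0, 1, 17/11)
  row 0: subtract -1/2×row3 = (1, 0, 0, 0, 3/11)
  row 1: subtract -1/3×row3 = (0, 1, 0, 0, -16/33)
  row 2: subtract 7/12×row3 = (0, 0, 1, 0, -5/33)

rank = 4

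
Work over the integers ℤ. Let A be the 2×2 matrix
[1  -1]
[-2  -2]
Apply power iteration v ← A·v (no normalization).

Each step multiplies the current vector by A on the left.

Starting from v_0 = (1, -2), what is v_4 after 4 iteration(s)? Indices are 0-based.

v_4 = (-7, -58)

v_0 = (1, -2).
v_1 = A·v_0 = (3, 2).
v_2 = A·v_1 = (1, -10).
v_3 = A·v_2 = (11, 18).
v_4 = A·v_3 = (-7, -58).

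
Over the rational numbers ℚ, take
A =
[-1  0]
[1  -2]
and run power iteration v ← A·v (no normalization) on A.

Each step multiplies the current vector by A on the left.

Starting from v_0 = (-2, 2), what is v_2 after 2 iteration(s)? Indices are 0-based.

v_0 = (-2, 2).
v_1 = A·v_0 = (2, -6).
v_2 = A·v_1 = (-2, 14).

v_2 = (-2, 14)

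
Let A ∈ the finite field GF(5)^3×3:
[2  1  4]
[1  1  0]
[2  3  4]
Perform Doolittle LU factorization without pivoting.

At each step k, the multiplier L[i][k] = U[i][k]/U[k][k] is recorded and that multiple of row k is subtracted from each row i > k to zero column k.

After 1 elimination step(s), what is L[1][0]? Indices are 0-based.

k=0: U[0][0]=2
  eliminate (1,0): mult=3, new row 1: (0, 3, 3); set L[1][0]=3
  eliminate (2,0): mult=1, new row 2: (0, 2, 0); set L[2][0]=1

L[1][0] = 3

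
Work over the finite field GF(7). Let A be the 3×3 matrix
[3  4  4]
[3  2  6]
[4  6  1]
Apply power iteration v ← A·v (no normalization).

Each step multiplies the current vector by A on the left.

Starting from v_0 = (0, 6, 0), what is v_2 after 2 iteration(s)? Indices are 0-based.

v_0 = (0, 6, 0).
v_1 = A·v_0 = (3, 5, 1).
v_2 = A·v_1 = (5, 4, 1).

v_2 = (5, 4, 1)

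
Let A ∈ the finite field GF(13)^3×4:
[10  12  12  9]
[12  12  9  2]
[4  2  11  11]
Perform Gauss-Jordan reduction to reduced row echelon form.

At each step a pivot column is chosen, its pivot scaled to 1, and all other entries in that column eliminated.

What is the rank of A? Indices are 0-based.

rank = 3

pivot(0,0)=10: scale R0 → (1, 9, 9, 10)
  clear (1,0): R1 −= (12)R0 → (0, 8, 5, 12)
  clear (2,0): R2 −= (4)R0 → (0, 5, 1, 10)
pivot(1,1)=8: scale R1 → (0, 1, 12, 8)
  clear (0,1): R0 −= (9)R1 → (1, 0, 5, 3)
  clear (2,1): R2 −= (5)R1 → (0, 0, 6, 9)
pivot(2,2)=6: scale R2 → (0, 0, 1, 8)
  clear (0,2): R0 −= (5)R2 → (1, 0, 0, 2)
  clear (1,2): R1 −= (12)R2 → (0, 1, 0, 3)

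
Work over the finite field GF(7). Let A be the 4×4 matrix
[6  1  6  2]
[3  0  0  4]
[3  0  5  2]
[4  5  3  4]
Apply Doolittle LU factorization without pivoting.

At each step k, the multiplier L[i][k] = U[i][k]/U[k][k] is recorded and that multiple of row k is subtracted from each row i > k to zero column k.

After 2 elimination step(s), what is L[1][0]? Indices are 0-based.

Step 1: pivot at (0,0) is 6.
  row1 ← row1 − (4)·row0  ⇒  L[1][0]=4, U row1=(0, 3, 4, 3)
  row2 ← row2 − (4)·row0  ⇒  L[2][0]=4, U row2=(0, 3, 2, 1)
  row3 ← row3 − (3)·row0  ⇒  L[3][0]=3, U row3=(0, 2, 6, 5)
Step 2: pivot at (1,1) is 3.
  row2 ← row2 − (1)·row1  ⇒  L[2][1]=1, U row2=(0, 0, 5, 5)
  row3 ← row3 − (3)·row1  ⇒  L[3][1]=3, U row3=(0, 0, 1, 3)

L[1][0] = 4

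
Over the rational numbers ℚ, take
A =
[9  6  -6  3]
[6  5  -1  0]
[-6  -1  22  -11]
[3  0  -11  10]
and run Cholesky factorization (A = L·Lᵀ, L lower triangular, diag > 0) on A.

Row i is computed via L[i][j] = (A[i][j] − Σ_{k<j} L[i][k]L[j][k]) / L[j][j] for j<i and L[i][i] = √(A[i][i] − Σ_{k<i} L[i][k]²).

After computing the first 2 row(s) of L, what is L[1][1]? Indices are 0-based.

L[1][1] = 1

Step 1: L[0][0] = √(9) = 3.
  L[1][0] = (6) / L[0][0] = 2.
Step 2: L[1][1] = √(1) = 1.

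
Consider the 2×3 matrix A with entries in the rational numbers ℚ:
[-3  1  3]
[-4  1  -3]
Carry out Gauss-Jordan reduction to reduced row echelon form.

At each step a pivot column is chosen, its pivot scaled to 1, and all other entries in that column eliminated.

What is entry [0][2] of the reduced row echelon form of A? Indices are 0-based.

M[0][2] = 6

pivot(0,0)=-3: scale R0 → (1, -1/3, -1)
  clear (1,0): R1 −= (-4)R0 → (0, -1/3, -7)
pivot(1,1)=-1/3: scale R1 → (0, 1, 21)
  clear (0,1): R0 −= (-1/3)R1 → (1, 0, 6)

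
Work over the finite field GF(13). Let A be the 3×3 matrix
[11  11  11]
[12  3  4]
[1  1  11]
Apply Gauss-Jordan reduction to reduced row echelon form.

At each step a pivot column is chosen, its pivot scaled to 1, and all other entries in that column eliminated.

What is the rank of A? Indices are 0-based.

rank = 3

pivot(0,0)=11: scale R0 → (1, 1, 1)
  clear (1,0): R1 −= (12)R0 → (0, 4, 5)
  clear (2,0): R2 −= (1)R0 → (0, 0, 10)
pivot(1,1)=4: scale R1 → (0, 1, 11)
  clear (0,1): R0 −= (1)R1 → (1, 0, 3)
pivot(2,2)=10: scale R2 → (0, 0, 1)
  clear (0,2): R0 −= (3)R2 → (1, 0, 0)
  clear (1,2): R1 −= (11)R2 → (0, 1, 0)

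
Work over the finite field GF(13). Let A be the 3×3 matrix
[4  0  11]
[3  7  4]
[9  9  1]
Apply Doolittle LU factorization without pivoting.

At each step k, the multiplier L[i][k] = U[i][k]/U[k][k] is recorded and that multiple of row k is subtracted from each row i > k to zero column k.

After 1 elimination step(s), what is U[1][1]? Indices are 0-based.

k=0: U[0][0]=4
  eliminate (1,0): mult=4, new row 1: (0, 7, 12); set L[1][0]=4
  eliminate (2,0): mult=12, new row 2: (0, 9, 12); set L[2][0]=12

U[1][1] = 7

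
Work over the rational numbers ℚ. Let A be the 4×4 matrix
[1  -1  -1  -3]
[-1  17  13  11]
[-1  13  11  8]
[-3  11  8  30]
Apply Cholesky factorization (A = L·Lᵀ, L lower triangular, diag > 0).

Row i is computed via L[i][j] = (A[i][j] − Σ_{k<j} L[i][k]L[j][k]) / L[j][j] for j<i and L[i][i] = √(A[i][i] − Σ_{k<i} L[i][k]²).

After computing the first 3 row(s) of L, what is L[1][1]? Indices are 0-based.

Step 1: L[0][0] = √(1) = 1.
  L[1][0] = (-1) / L[0][0] = -1.
Step 2: L[1][1] = √(16) = 4.
  L[2][0] = (-1) / L[0][0] = -1.
  L[2][1] = (12) / L[1][1] = 3.
Step 3: L[2][2] = √(1) = 1.

L[1][1] = 4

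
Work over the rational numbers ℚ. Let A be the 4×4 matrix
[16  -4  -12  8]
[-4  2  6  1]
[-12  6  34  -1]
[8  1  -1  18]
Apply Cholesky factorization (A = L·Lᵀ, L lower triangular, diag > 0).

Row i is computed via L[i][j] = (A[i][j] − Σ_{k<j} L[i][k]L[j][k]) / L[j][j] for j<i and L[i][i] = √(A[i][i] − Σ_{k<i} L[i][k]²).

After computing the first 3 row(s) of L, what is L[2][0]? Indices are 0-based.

Step 1: L[0][0] = √(16) = 4.
  L[1][0] = (-4) / L[0][0] = -1.
Step 2: L[1][1] = √(1) = 1.
  L[2][0] = (-12) / L[0][0] = -3.
  L[2][1] = (3) / L[1][1] = 3.
Step 3: L[2][2] = √(16) = 4.

L[2][0] = -3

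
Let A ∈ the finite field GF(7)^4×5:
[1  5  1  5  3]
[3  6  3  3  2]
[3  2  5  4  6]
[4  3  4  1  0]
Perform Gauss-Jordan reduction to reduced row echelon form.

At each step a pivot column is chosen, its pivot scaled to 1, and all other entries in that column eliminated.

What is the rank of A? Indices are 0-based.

rank = 4

step 1: normalize row 0 (÷1) = (1, 5, 1, 5, 3)
  row 1: subtract 3×row0 = (0, 5, 0, 2, 0)
  row 2: subtract 3×row0 = (0, 1, 2, 3, 4)
  row 3: subtract 4×row0 = (0, 4, 0, 2, 2)
step 2: normalize row 1 (÷5) = (0, 1, 0, 6, 0)
  row 0: subtract 5×row1 = (1, 0, 1, 3, 3)
  row 2: subtract 1×row1 = (0, 0, 2, 4, 4)
  row 3: subtract 4×row1 = (0, 0, 0, 6, 2)
step 3: normalize row 2 (÷2) = (0, 0, 1, 2, 2)
  row 0: subtract 1×row2 = (1, 0, 0, 1, 1)
step 4: normalize row 3 (÷6) = (0, 0, 0, 1, 5)
  row 0: subtract 1×row3 = (1, 0, 0, 0, 3)
  row 1: subtract 6×row3 = (0, 1, 0, 0, 5)
  row 2: subtract 2×row3 = (0, 0, 1, 0, 6)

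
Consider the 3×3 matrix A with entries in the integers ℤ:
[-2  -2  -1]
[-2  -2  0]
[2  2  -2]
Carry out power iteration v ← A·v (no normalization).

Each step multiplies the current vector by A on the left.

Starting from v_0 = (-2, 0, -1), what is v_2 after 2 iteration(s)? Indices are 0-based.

v_2 = (-16, -18, 22)

v_0 = (-2, 0, -1).
v_1 = A·v_0 = (5, 4, -2).
v_2 = A·v_1 = (-16, -18, 22).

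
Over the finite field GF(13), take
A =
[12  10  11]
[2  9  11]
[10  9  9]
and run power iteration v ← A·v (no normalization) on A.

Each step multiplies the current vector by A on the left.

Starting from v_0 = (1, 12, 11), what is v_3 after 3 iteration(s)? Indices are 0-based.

v_3 = (3, 4, 7)

v_0 = (1, 12, 11).
v_1 = A·v_0 = (6, 10, 9).
v_2 = A·v_1 = (11, 6, 10).
v_3 = A·v_2 = (3, 4, 7).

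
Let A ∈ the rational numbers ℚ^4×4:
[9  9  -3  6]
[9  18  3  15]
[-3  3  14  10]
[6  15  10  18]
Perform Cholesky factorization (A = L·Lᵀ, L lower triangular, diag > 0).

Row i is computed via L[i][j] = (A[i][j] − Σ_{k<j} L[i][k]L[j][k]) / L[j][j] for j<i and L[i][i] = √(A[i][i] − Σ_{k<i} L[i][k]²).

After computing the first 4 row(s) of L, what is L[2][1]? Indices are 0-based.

Step 1: L[0][0] = √(9) = 3.
  L[1][0] = (9) / L[0][0] = 3.
Step 2: L[1][1] = √(9) = 3.
  L[2][0] = (-3) / L[0][0] = -1.
  L[2][1] = (6) / L[1][1] = 2.
Step 3: L[2][2] = √(9) = 3.
  L[3][0] = (6) / L[0][0] = 2.
  L[3][1] = (9) / L[1][1] = 3.
  L[3][2] = (6) / L[2][2] = 2.
Step 4: L[3][3] = √(1) = 1.

L[2][1] = 2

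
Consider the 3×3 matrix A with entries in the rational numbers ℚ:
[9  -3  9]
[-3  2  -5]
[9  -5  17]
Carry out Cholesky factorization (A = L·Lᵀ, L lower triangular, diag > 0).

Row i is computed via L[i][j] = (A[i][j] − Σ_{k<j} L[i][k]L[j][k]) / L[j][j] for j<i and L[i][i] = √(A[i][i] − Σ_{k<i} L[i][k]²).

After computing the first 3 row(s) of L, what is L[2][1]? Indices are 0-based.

Step 1: L[0][0] = √(9) = 3.
  L[1][0] = (-3) / L[0][0] = -1.
Step 2: L[1][1] = √(1) = 1.
  L[2][0] = (9) / L[0][0] = 3.
  L[2][1] = (-2) / L[1][1] = -2.
Step 3: L[2][2] = √(4) = 2.

L[2][1] = -2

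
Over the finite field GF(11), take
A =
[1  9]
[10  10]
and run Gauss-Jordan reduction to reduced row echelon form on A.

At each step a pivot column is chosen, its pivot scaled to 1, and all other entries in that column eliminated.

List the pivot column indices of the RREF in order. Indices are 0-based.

pivot(0,0)=1: scale R0 → (1, 9)
  clear (1,0): R1 −= (10)R0 → (0, 8)
pivot(1,1)=8: scale R1 → (0, 1)
  clear (0,1): R0 −= (9)R1 → (1, 0)

pivot columns: 0, 1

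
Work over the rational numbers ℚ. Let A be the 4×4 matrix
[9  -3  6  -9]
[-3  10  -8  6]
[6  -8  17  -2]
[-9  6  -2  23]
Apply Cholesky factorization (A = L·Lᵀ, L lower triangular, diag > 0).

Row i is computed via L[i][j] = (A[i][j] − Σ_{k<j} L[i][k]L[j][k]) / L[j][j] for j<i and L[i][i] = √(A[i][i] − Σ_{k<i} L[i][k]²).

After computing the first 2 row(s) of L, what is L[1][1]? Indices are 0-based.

L[1][1] = 3

Step 1: L[0][0] = √(9) = 3.
  L[1][0] = (-3) / L[0][0] = -1.
Step 2: L[1][1] = √(9) = 3.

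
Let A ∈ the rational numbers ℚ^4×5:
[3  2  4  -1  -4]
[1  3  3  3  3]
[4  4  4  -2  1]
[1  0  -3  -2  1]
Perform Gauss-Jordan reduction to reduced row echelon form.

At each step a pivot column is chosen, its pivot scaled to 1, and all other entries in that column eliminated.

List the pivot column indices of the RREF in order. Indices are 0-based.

pivot columns: 0, 1, 2, 3

pivot(0,0)=3: scale R0 → (1, 2/3, 4/3, -1/3, -4/3)
  clear (1,0): R1 −= (1)R0 → (0, 7/3, 5/3, 10/3, 13/3)
  clear (2,0): R2 −= (4)R0 → (0, 4/3, -4/3, -2/3, 19/3)
  clear (3,0): R3 −= (1)R0 → (0, -2/3, -13/3, -5/3, 7/3)
pivot(1,1)=7/3: scale R1 → (0, 1, 5/7, 10/7, 13/7)
  clear (0,1): R0 −= (2/3)R1 → (1, 0, 6/7, -9/7, -18/7)
  clear (2,1): R2 −= (4/3)R1 → (0, 0, -16/7, -18/7, 27/7)
  clear (3,1): R3 −= (-2/3)R1 → (0, 0, -27/7, -5/7, 25/7)
pivot(2,2)=-16/7: scale R2 → (0, 0, 1, 9/8, -27/16)
  clear (0,2): R0 −= (6/7)R2 → (1, 0, 0, -9/4, -9/8)
  clear (1,2): R1 −= (5/7)R2 → (0, 1, 0, 5/8, 49/16)
  clear (3,2): R3 −= (-27/7)R2 → (0, 0, 0, 29/8, -47/16)
pivot(3,3)=29/8: scale R3 → (0, 0, 0, 1, -47/58)
  clear (0,3): R0 −= (-9/4)R3 → (1, 0, 0, 0, -171/58)
  clear (1,3): R1 −= (5/8)R3 → (0, 1, 0, 0, 207/58)
  clear (2,3): R2 −= (9/8)R3 → (0, 0, 1, 0, -45/58)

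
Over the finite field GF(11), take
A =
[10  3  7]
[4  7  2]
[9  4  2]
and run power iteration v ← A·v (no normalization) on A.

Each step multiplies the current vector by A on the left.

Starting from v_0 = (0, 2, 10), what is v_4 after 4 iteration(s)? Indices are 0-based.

v_0 = (0, 2, 10).
v_1 = A·v_0 = (10, 1, 6).
v_2 = A·v_1 = (2, 4, 7).
v_3 = A·v_2 = (4, 6, 4).
v_4 = A·v_3 = (9, 0, 2).

v_4 = (9, 0, 2)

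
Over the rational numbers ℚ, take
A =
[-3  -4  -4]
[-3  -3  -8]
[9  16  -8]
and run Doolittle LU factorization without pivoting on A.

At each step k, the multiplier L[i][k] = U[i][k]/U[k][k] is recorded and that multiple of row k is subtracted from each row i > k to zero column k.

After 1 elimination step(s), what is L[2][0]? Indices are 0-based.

L[2][0] = -3

Step 1: pivot at (0,0) is -3.
  row1 ← row1 − (1)·row0  ⇒  L[1][0]=1, U row1=(0, 1, -4)
  row2 ← row2 − (-3)·row0  ⇒  L[2][0]=-3, U row2=(0, 4, -20)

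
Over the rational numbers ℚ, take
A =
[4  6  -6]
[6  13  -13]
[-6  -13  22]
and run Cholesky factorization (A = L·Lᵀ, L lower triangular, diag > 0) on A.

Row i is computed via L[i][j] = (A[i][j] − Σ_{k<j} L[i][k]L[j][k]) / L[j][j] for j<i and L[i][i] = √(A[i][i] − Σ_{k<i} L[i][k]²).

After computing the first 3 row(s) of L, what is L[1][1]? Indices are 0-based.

L[1][1] = 2

Step 1: L[0][0] = √(4) = 2.
  L[1][0] = (6) / L[0][0] = 3.
Step 2: L[1][1] = √(4) = 2.
  L[2][0] = (-6) / L[0][0] = -3.
  L[2][1] = (-4) / L[1][1] = -2.
Step 3: L[2][2] = √(9) = 3.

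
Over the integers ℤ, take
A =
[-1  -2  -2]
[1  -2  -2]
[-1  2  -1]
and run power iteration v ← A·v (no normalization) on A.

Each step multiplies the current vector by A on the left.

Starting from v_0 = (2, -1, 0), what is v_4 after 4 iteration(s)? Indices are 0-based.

v_4 = (96, 48, -12)

v_0 = (2, -1, 0).
v_1 = A·v_0 = (0, 4, -4).
v_2 = A·v_1 = (0, 0, 12).
v_3 = A·v_2 = (-24, -24, -12).
v_4 = A·v_3 = (96, 48, -12).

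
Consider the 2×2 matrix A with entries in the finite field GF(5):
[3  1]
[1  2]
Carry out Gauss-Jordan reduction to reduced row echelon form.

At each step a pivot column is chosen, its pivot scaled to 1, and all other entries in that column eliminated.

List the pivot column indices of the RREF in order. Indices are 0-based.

pivot(0,0)=3: scale R0 → (1, 2)
  clear (1,0): R1 −= (1)R0 → (0, 0)
col 1: no nonzero at/below row 1; advance.

pivot columns: 0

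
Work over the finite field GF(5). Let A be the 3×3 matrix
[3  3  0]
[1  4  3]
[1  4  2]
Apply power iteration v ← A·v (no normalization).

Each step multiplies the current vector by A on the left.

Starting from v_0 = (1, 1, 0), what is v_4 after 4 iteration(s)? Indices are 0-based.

v_0 = (1, 1, 0).
v_1 = A·v_0 = (1, 0, 0).
v_2 = A·v_1 = (3, 1, 1).
v_3 = A·v_2 = (2, 0, 4).
v_4 = A·v_3 = (1, 4, 0).

v_4 = (1, 4, 0)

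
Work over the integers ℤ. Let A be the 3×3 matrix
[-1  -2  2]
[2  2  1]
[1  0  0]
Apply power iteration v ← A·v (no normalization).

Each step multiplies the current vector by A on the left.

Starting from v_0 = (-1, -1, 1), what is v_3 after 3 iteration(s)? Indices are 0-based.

v_3 = (5, 9, -1)

v_0 = (-1, -1, 1).
v_1 = A·v_0 = (5, -3, -1).
v_2 = A·v_1 = (-1, 3, 5).
v_3 = A·v_2 = (5, 9, -1).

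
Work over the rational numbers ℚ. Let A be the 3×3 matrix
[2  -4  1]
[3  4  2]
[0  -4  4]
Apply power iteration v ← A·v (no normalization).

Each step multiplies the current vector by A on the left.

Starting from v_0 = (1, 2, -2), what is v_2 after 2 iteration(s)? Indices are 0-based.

v_0 = (1, 2, -2).
v_1 = A·v_0 = (-8, 7, -16).
v_2 = A·v_1 = (-60, -28, -92).

v_2 = (-60, -28, -92)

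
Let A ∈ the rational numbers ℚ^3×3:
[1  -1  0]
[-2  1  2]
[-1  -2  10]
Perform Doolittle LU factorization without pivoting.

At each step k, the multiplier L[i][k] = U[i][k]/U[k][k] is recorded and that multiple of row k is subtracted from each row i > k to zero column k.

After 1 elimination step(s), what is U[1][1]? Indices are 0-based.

k=0: U[0][0]=1
  eliminate (1,0): mult=-2, new row 1: (0, -1, 2); set L[1][0]=-2
  eliminate (2,0): mult=-1, new row 2: (0, -3, 10); set L[2][0]=-1

U[1][1] = -1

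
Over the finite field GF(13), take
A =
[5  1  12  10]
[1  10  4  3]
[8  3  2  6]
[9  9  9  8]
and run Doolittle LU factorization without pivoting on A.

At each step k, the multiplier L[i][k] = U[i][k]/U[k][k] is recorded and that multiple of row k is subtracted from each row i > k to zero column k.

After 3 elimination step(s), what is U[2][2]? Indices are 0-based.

Step 1: pivot at (0,0) is 5.
  row1 ← row1 − (8)·row0  ⇒  L[1][0]=8, U row1=(0, 2, 12, 1)
  row2 ← row2 − (12)·row0  ⇒  L[2][0]=12, U row2=(0, 4, 1, 3)
  row3 ← row3 − (7)·row0  ⇒  L[3][0]=7, U row3=(0, 2, 3, 3)
Step 2: pivot at (1,1) is 2.
  row2 ← row2 − (2)·row1  ⇒  L[2][1]=2, U row2=(0, 0, 3, 1)
  row3 ← row3 − (1)·row1  ⇒  L[3][1]=1, U row3=(0, 0, 4, 2)
Step 3: pivot at (2,2) is 3.
  row3 ← row3 − (10)·row2  ⇒  L[3][2]=10, U row3=(0, 0, 0, 5)

U[2][2] = 3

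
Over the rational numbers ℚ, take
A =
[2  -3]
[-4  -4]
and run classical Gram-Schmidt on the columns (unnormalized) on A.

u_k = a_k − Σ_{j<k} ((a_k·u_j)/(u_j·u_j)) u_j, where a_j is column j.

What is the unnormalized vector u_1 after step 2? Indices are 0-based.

Step 1: u_0 = a_0 = (2, -4).
Step 2: u_1 = a_1 − (1/2)·u_0 = (-4, -2).

u_1 = (-4, -2)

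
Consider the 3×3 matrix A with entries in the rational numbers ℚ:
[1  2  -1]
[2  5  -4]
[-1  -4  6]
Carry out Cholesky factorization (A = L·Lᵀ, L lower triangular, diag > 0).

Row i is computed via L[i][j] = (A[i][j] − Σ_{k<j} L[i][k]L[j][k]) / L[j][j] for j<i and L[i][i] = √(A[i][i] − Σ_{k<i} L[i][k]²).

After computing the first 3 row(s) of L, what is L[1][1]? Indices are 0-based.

L[1][1] = 1

Step 1: L[0][0] = √(1) = 1.
  L[1][0] = (2) / L[0][0] = 2.
Step 2: L[1][1] = √(1) = 1.
  L[2][0] = (-1) / L[0][0] = -1.
  L[2][1] = (-2) / L[1][1] = -2.
Step 3: L[2][2] = √(1) = 1.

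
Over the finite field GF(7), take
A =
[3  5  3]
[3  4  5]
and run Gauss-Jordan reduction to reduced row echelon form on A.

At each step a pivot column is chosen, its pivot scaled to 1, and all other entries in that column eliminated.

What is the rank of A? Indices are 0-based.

rank = 2

step 1: normalize row 0 (÷3) = (1, 4, 1)
  row 1: subtract 3×row0 = (0, 6, 2)
step 2: normalize row 1 (÷6) = (0, 1, 5)
  row 0: subtract 4×row1 = (1, 0, 2)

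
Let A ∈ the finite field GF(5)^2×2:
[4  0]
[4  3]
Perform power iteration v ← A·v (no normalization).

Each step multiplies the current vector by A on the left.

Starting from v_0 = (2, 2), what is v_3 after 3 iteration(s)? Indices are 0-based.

v_0 = (2, 2).
v_1 = A·v_0 = (3, 4).
v_2 = A·v_1 = (2, 4).
v_3 = A·v_2 = (3, 0).

v_3 = (3, 0)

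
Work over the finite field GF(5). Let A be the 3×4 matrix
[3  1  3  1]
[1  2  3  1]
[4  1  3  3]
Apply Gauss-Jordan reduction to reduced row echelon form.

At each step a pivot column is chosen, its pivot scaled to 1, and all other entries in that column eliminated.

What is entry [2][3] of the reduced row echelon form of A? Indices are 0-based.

step 1: normalize row 0 (÷3) = (1, 2, 1, 2)
  row 1: subtract 1×row0 = (0, 0, 2, 4)
  row 2: subtract 4×row0 = (0, 3, 4, 0)
step 2: exchange rows 1,2
step 2: normalize row 1 (÷3) = (0, 1, 3, 0)
  row 0: subtract 2×row1 = (1, 0, 0, 2)
step 3: normalize row 2 (÷2) = (0, 0, 1, 2)
  row 1: subtract 3×row2 = (0, 1, 0, 4)

M[2][3] = 2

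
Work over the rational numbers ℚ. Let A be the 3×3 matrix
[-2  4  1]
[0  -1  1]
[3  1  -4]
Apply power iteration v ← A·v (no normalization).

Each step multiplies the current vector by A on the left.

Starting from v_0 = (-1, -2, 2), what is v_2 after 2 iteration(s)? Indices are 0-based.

v_0 = (-1, -2, 2).
v_1 = A·v_0 = (-4, 4, -13).
v_2 = A·v_1 = (11, -17, 44).

v_2 = (11, -17, 44)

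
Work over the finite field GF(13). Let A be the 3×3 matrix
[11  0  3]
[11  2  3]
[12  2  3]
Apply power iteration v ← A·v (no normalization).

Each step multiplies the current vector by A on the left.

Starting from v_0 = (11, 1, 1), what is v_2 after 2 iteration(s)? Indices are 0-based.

v_2 = (7, 12, 6)

v_0 = (11, 1, 1).
v_1 = A·v_0 = (7, 9, 7).
v_2 = A·v_1 = (7, 12, 6).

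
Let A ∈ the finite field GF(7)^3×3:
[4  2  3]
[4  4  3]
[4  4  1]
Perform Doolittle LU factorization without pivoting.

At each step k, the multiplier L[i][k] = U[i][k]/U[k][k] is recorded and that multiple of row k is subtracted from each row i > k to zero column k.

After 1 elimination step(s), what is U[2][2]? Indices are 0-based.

U[2][2] = 5

k=0: U[0][0]=4
  eliminate (1,0): mult=1, new row 1: (0, 2, 0); set L[1][0]=1
  eliminate (2,0): mult=1, new row 2: (0, 2, 5); set L[2][0]=1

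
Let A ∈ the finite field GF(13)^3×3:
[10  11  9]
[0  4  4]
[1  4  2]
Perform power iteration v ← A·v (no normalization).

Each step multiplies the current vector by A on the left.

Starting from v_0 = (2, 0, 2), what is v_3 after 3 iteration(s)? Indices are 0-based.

v_0 = (2, 0, 2).
v_1 = A·v_0 = (12, 8, 6).
v_2 = A·v_1 = (2, 4, 4).
v_3 = A·v_2 = (9, 6, 0).

v_3 = (9, 6, 0)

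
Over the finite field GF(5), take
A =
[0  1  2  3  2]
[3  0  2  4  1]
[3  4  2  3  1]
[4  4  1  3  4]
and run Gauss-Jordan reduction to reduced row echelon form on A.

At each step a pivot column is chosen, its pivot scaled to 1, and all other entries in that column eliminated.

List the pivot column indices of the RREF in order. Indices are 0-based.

[1] R0 <-> R1
[1] R0 /= 3  ⇒  (1, 0, 4, 3, 2)
     R2 -= 3·R0  ⇒  (0, 4, 0, 4, 0)
     R3 -= 4·R0  ⇒  (0, 4, 0, 1, 1)
[2] R1 /= 1  ⇒  (0, 1, 2, 3, 2)
     R2 -= 4·R1  ⇒  (0, 0, 2, 2, 2)
     R3 -= 4·R1  ⇒  (0, 0, 2, 4, 3)
[3] R2 /= 2  ⇒  (0, 0, 1, 1, 1)
     R0 -= 4·R2  ⇒  (1, 0, 0, 4, 3)
     R1 -= 2·R2  ⇒  (0, 1, 0, 1, 0)
     R3 -= 2·R2  ⇒  (0, 0, 0, 2, 1)
[4] R3 /= 2  ⇒  (0, 0, 0, 1, 3)
     R0 -= 4·R3  ⇒  (1, 0, 0, 0, 1)
     R1 -= 1·R3  ⇒  (0, 1, 0, 0, 2)
     R2 -= 1·R3  ⇒  (0, 0, 1, 0, 3)

pivot columns: 0, 1, 2, 3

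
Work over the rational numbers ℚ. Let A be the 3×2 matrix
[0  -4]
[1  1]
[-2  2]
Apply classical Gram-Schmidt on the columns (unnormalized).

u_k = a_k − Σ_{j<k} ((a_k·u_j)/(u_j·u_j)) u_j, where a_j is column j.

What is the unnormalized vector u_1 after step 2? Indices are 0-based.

Step 1: u_0 = a_0 = (0, 1, -2).
Step 2: u_1 = a_1 − (-3/5)·u_0 = (-4, 8/5, 4/5).

u_1 = (-4, 8/5, 4/5)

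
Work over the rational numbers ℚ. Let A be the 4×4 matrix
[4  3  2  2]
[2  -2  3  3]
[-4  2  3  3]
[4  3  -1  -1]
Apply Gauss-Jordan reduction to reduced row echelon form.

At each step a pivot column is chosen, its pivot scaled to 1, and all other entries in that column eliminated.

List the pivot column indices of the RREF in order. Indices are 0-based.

pivot columns: 0, 1, 2

pivot(0,0)=4: scale R0 → (1, 3/4, 1/2, 1/2)
  clear (1,0): R1 −= (2)R0 → (0, -7/2, 2, 2)
  clear (2,0): R2 −= (-4)R0 → (0, 5, 5, 5)
  clear (3,0): R3 −= (4)R0 → (0, 0, -3, -3)
pivot(1,1)=-7/2: scale R1 → (0, 1, -4/7, -4/7)
  clear (0,1): R0 −= (3/4)R1 → (1, 0, 13/14, 13/14)
  clear (2,1): R2 −= (5)R1 → (0, 0, 55/7, 55/7)
pivot(2,2)=55/7: scale R2 → (0, 0, 1, 1)
  clear (0,2): R0 −= (13/14)R2 → (1, 0, 0, 0)
  clear (1,2): R1 −= (-4/7)R2 → (0, 1, 0, 0)
  clear (3,2): R3 −= (-3)R2 → (0, 0, 0, 0)
col 3: no nonzero at/below row 3; advance.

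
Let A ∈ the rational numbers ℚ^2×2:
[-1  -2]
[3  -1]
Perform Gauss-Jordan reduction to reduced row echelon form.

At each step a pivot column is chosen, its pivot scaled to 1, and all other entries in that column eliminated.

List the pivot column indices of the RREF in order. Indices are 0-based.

pivot columns: 0, 1

[1] R0 /= -1  ⇒  (1, 2)
     R1 -= 3·R0  ⇒  (0, -7)
[2] R1 /= -7  ⇒  (0, 1)
     R0 -= 2·R1  ⇒  (1, 0)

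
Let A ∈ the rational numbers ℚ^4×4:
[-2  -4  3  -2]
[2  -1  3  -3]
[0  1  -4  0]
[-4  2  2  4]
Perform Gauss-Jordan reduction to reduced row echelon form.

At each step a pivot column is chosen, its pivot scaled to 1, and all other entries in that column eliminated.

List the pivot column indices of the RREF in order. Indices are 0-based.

pivot columns: 0, 1, 2, 3

[1] R0 /= -2  ⇒  (1, 2, -3/2, 1)
     R1 -= 2·R0  ⇒  (0, -5, 6, -5)
     R3 -= -4·R0  ⇒  (0, 10, -4, 8)
[2] R1 /= -5  ⇒  (0, 1, -6/5, 1)
     R0 -= 2·R1  ⇒  (1, 0, 9/10, -1)
     R2 -= 1·R1  ⇒  (0, 0, -14/5, -1)
     R3 -= 10·R1  ⇒  (0, 0, 8, -2)
[3] R2 /= -14/5  ⇒  (0, 0, 1, 5/14)
     R0 -= 9/10·R2  ⇒  (1, 0, 0, -37/28)
     R1 -= -6/5·R2  ⇒  (0, 1, 0, 10/7)
     R3 -= 8·R2  ⇒  (0, 0, 0, -34/7)
[4] R3 /= -34/7  ⇒  (0, 0, 0, 1)
     R0 -= -37/28·R3  ⇒  (1, 0, 0, 0)
     R1 -= 10/7·R3  ⇒  (0, 1, 0, 0)
     R2 -= 5/14·R3  ⇒  (0, 0, 1, 0)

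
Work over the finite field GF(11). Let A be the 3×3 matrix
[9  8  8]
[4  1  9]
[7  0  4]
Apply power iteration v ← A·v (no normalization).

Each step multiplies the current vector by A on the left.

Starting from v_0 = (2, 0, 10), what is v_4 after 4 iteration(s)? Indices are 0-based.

v_4 = (1, 10, 10)

v_0 = (2, 0, 10).
v_1 = A·v_0 = (10, 10, 10).
v_2 = A·v_1 = (8, 8, 0).
v_3 = A·v_2 = (4, 7, 1).
v_4 = A·v_3 = (1, 10, 10).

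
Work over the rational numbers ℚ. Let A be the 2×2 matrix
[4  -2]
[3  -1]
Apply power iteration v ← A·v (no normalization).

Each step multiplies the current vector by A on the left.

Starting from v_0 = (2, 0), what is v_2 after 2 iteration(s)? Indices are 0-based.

v_0 = (2, 0).
v_1 = A·v_0 = (8, 6).
v_2 = A·v_1 = (20, 18).

v_2 = (20, 18)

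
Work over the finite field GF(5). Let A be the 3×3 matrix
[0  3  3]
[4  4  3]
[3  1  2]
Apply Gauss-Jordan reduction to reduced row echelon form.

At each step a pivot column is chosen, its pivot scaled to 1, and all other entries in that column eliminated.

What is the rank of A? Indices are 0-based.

rank = 3

pivot(0,0): swap R0↔R1
pivot(0,0)=4: scale R0 → (1, 1, 2)
  clear (2,0): R2 −= (3)R0 → (0, 3, 1)
pivot(1,1)=3: scale R1 → (0, 1, 1)
  clear (0,1): R0 −= (1)R1 → (1, 0, 1)
  clear (2,1): R2 −= (3)R1 → (0, 0, 3)
pivot(2,2)=3: scale R2 → (0, 0, 1)
  clear (0,2): R0 −= (1)R2 → (1, 0, 0)
  clear (1,2): R1 −= (1)R2 → (0, 1, 0)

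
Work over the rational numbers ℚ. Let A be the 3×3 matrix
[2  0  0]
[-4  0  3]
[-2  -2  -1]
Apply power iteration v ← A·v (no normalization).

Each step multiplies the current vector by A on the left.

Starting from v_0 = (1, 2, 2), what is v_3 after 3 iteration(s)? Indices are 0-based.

v_3 = (8, -16, 56)

v_0 = (1, 2, 2).
v_1 = A·v_0 = (2, 2, -8).
v_2 = A·v_1 = (4, -32, 0).
v_3 = A·v_2 = (8, -16, 56).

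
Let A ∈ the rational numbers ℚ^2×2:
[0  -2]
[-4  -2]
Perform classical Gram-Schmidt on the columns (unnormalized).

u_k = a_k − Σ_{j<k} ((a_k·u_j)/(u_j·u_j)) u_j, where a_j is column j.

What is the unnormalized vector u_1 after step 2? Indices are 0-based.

u_1 = (-2, 0)

Step 1: u_0 = a_0 = (0, -4).
Step 2: u_1 = a_1 − (1/2)·u_0 = (-2, 0).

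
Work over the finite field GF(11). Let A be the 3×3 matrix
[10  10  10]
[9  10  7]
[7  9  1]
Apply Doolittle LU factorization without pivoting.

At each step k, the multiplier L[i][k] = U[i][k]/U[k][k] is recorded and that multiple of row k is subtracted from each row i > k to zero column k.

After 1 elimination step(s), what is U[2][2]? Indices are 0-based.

U[2][2] = 5

[col 0] pivot 10
  R1 -= 2*R0 → (0, 1, 9)  (L[1][0] := 2)
  R2 -= 4*R0 → (0, 2, 5)  (L[2][0] := 4)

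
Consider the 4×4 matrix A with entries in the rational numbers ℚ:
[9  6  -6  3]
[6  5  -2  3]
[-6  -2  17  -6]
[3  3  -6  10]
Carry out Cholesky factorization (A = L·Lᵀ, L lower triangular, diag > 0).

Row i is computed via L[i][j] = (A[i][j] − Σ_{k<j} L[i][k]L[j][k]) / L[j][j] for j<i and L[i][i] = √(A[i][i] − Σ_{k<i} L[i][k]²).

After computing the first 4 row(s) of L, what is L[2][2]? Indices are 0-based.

Step 1: L[0][0] = √(9) = 3.
  L[1][0] = (6) / L[0][0] = 2.
Step 2: L[1][1] = √(1) = 1.
  L[2][0] = (-6) / L[0][0] = -2.
  L[2][1] = (2) / L[1][1] = 2.
Step 3: L[2][2] = √(9) = 3.
  L[3][0] = (3) / L[0][0] = 1.
  L[3][1] = (1) / L[1][1] = 1.
  L[3][2] = (-6) / L[2][2] = -2.
Step 4: L[3][3] = √(4) = 2.

L[2][2] = 3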